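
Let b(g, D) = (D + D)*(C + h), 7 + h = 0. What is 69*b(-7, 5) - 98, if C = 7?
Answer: -98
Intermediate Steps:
h = -7 (h = -7 + 0 = -7)
b(g, D) = 0 (b(g, D) = (D + D)*(7 - 7) = (2*D)*0 = 0)
69*b(-7, 5) - 98 = 69*0 - 98 = 0 - 98 = -98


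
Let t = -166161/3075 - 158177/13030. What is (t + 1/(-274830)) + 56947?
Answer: 2087845229386627/36705607725 ≈ 56881.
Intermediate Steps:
t = -176764807/2671150 (t = -166161*1/3075 - 158177*1/13030 = -55387/1025 - 158177/13030 = -176764807/2671150 ≈ -66.176)
(t + 1/(-274830)) + 56947 = (-176764807/2671150 + 1/(-274830)) + 56947 = (-176764807/2671150 - 1/274830) + 56947 = -2429013728948/36705607725 + 56947 = 2087845229386627/36705607725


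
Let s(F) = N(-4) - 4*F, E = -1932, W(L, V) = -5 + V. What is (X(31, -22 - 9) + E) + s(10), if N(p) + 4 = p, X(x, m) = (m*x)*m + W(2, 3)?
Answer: 27809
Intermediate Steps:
X(x, m) = -2 + x*m² (X(x, m) = (m*x)*m + (-5 + 3) = x*m² - 2 = -2 + x*m²)
N(p) = -4 + p
s(F) = -8 - 4*F (s(F) = (-4 - 4) - 4*F = -8 - 4*F)
(X(31, -22 - 9) + E) + s(10) = ((-2 + 31*(-22 - 9)²) - 1932) + (-8 - 4*10) = ((-2 + 31*(-31)²) - 1932) + (-8 - 40) = ((-2 + 31*961) - 1932) - 48 = ((-2 + 29791) - 1932) - 48 = (29789 - 1932) - 48 = 27857 - 48 = 27809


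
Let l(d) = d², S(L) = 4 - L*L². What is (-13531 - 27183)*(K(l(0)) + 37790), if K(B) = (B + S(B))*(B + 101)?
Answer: -1555030516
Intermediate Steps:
S(L) = 4 - L³
K(B) = (101 + B)*(4 + B - B³) (K(B) = (B + (4 - B³))*(B + 101) = (4 + B - B³)*(101 + B) = (101 + B)*(4 + B - B³))
(-13531 - 27183)*(K(l(0)) + 37790) = (-13531 - 27183)*((404 + (0²)² - (0²)⁴ - 101*(0²)³ + 105*0²) + 37790) = -40714*((404 + 0² - 1*0⁴ - 101*0³ + 105*0) + 37790) = -40714*((404 + 0 - 1*0 - 101*0 + 0) + 37790) = -40714*((404 + 0 + 0 + 0 + 0) + 37790) = -40714*(404 + 37790) = -40714*38194 = -1555030516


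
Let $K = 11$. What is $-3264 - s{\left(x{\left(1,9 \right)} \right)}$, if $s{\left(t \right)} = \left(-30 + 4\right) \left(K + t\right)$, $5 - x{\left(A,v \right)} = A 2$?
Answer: $-2900$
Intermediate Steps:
$x{\left(A,v \right)} = 5 - 2 A$ ($x{\left(A,v \right)} = 5 - A 2 = 5 - 2 A$)
$s{\left(t \right)} = -286 - 26 t$ ($s{\left(t \right)} = \left(-30 + 4\right) \left(11 + t\right) = - 26 \left(11 + t\right) = -286 - 26 t$)
$-3264 - s{\left(x{\left(1,9 \right)} \right)} = -3264 - \left(-286 - 26 \left(5 - 2\right)\right) = -3264 - \left(-286 - 78\right) = -3264 - -364 = -3264 + 364 = -2900$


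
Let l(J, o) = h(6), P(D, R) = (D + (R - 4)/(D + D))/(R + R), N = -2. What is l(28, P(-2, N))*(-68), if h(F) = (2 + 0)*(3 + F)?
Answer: -1224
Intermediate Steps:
h(F) = 6 + 2*F (h(F) = 2*(3 + F) = 6 + 2*F)
P(D, R) = (D + (-4 + R)/(2*D))/(2*R) (P(D, R) = (D + (-4 + R)/((2*D)))/((2*R)) = (D + (-4 + R)*(1/(2*D)))*(1/(2*R)) = (D + (-4 + R)/(2*D))*(1/(2*R)) = (D + (-4 + R)/(2*D))/(2*R))
l(J, o) = 18 (l(J, o) = 6 + 2*6 = 6 + 12 = 18)
l(28, P(-2, N))*(-68) = 18*(-68) = -1224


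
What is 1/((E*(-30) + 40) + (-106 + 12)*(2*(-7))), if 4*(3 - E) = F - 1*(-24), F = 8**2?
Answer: 1/1926 ≈ 0.00051921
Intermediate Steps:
F = 64
E = -19 (E = 3 - (64 - 1*(-24))/4 = 3 - (64 + 24)/4 = 3 - 1/4*88 = 3 - 22 = -19)
1/((E*(-30) + 40) + (-106 + 12)*(2*(-7))) = 1/((-19*(-30) + 40) + (-106 + 12)*(2*(-7))) = 1/((570 + 40) - 94*(-14)) = 1/(610 + 1316) = 1/1926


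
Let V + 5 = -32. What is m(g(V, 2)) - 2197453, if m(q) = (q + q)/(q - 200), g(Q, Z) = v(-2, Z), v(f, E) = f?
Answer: -221942751/101 ≈ -2.1975e+6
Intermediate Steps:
V = -37 (V = -5 - 32 = -37)
g(Q, Z) = -2
m(q) = 2*q/(-200 + q) (m(q) = (2*q)/(-200 + q) = 2*q/(-200 + q))
m(g(V, 2)) - 2197453 = 2*(-2)/(-200 - 2) - 2197453 = 2*(-2)/(-202) - 2197453 = 2*(-2)*(-1/202) - 2197453 = 2/101 - 2197453 = -221942751/101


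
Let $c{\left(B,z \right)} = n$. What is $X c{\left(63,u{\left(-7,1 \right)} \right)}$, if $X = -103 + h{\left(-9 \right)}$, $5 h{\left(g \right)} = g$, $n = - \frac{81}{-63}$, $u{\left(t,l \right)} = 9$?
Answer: $- \frac{4716}{35} \approx -134.74$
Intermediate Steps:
$n = \frac{9}{7}$ ($n = \left(-81\right) \left(- \frac{1}{63}\right) = \frac{9}{7} \approx 1.2857$)
$h{\left(g \right)} = \frac{g}{5}$
$X = - \frac{524}{5}$ ($X = -103 + \frac{1}{5} \left(-9\right) = -103 - \frac{9}{5} = - \frac{524}{5} \approx -104.8$)
$c{\left(B,z \right)} = \frac{9}{7}$
$X c{\left(63,u{\left(-7,1 \right)} \right)} = \left(- \frac{524}{5}\right) \frac{9}{7} = - \frac{4716}{35}$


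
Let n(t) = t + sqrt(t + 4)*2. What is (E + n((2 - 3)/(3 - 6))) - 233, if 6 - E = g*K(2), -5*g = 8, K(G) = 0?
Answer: -680/3 + 2*sqrt(39)/3 ≈ -222.50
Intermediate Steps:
g = -8/5 (g = -1/5*8 = -8/5 ≈ -1.6000)
n(t) = t + 2*sqrt(4 + t) (n(t) = t + sqrt(4 + t)*2 = t + 2*sqrt(4 + t))
E = 6 (E = 6 - (-8)*0/5 = 6 - 1*0 = 6 + 0 = 6)
(E + n((2 - 3)/(3 - 6))) - 233 = (6 + ((2 - 3)/(3 - 6) + 2*sqrt(4 + (2 - 3)/(3 - 6)))) - 233 = (6 + (-1/(-3) + 2*sqrt(4 - 1/(-3)))) - 233 = (6 + (-1*(-1/3) + 2*sqrt(4 - 1*(-1/3)))) - 233 = (6 + (1/3 + 2*sqrt(4 + 1/3))) - 233 = (6 + (1/3 + 2*sqrt(13/3))) - 233 = (6 + (1/3 + 2*(sqrt(39)/3))) - 233 = (6 + (1/3 + 2*sqrt(39)/3)) - 233 = (19/3 + 2*sqrt(39)/3) - 233 = -680/3 + 2*sqrt(39)/3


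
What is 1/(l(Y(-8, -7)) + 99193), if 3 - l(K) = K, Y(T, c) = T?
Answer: 1/99204 ≈ 1.0080e-5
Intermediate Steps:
l(K) = 3 - K
1/(l(Y(-8, -7)) + 99193) = 1/((3 - 1*(-8)) + 99193) = 1/((3 + 8) + 99193) = 1/(11 + 99193) = 1/99204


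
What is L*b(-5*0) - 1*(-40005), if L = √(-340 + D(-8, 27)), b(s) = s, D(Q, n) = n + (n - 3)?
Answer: 40005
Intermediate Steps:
D(Q, n) = -3 + 2*n (D(Q, n) = n + (-3 + n) = -3 + 2*n)
L = 17*I (L = √(-340 + (-3 + 2*27)) = √(-340 + (-3 + 54)) = √(-340 + 51) = √(-289) = 17*I ≈ 17.0*I)
L*b(-5*0) - 1*(-40005) = (17*I)*(-5*0) - 1*(-40005) = (17*I)*0 + 40005 = 0 + 40005 = 40005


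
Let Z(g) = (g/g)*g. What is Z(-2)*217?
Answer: -434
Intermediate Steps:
Z(g) = g (Z(g) = 1*g = g)
Z(-2)*217 = -2*217 = -434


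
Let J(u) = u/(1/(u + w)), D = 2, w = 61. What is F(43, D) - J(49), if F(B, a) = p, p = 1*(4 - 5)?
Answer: -5391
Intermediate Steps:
p = -1 (p = 1*(-1) = -1)
F(B, a) = -1
J(u) = u*(61 + u) (J(u) = u/(1/(u + 61)) = u/(1/(61 + u)) = u*(61 + u))
F(43, D) - J(49) = -1 - 49*(61 + 49) = -1 - 49*110 = -1 - 1*5390 = -1 - 5390 = -5391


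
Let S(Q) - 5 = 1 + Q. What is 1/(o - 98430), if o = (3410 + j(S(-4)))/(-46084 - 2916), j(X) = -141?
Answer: -7000/689010467 ≈ -1.0159e-5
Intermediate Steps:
S(Q) = 6 + Q (S(Q) = 5 + (1 + Q) = 6 + Q)
o = -467/7000 (o = (3410 - 141)/(-46084 - 2916) = 3269/(-49000) = 3269*(-1/49000) = -467/7000 ≈ -0.066714)
1/(o - 98430) = 1/(-467/7000 - 98430) = 1/(-689010467/7000) = -7000/689010467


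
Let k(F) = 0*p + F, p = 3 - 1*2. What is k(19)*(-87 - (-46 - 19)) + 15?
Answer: -403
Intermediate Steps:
p = 1 (p = 3 - 2 = 1)
k(F) = F (k(F) = 0*1 + F = 0 + F = F)
k(19)*(-87 - (-46 - 19)) + 15 = 19*(-87 - (-46 - 19)) + 15 = 19*(-87 - 1*(-65)) + 15 = 19*(-87 + 65) + 15 = 19*(-22) + 15 = -418 + 15 = -403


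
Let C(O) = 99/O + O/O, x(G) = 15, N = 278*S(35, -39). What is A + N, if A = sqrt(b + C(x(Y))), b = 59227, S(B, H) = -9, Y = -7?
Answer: -2502 + sqrt(1480865)/5 ≈ -2258.6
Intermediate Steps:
N = -2502 (N = 278*(-9) = -2502)
C(O) = 1 + 99/O (C(O) = 99/O + 1 = 1 + 99/O)
A = sqrt(1480865)/5 (A = sqrt(59227 + (99 + 15)/15) = sqrt(59227 + (1/15)*114) = sqrt(59227 + 38/5) = sqrt(296173/5) = sqrt(1480865)/5 ≈ 243.38)
A + N = sqrt(1480865)/5 - 2502 = -2502 + sqrt(1480865)/5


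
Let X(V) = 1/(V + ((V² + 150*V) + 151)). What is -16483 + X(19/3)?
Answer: -170219932/10327 ≈ -16483.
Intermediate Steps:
X(V) = 1/(151 + V² + 151*V) (X(V) = 1/(V + (151 + V² + 150*V)) = 1/(151 + V² + 151*V))
-16483 + X(19/3) = -16483 + 1/(151 + (19/3)² + 151*(19/3)) = -16483 + 1/(151 + 361/9 + 2869/3) = -16483 + 1/(10327/9) = -16483 + 9/10327 = -170219932/10327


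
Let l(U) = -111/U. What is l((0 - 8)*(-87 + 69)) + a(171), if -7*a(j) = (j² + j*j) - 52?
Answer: -2804899/336 ≈ -8347.9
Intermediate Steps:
a(j) = 52/7 - 2*j²/7 (a(j) = -((j² + j*j) - 52)/7 = -((j² + j²) - 52)/7 = -(2*j² - 52)/7 = -(-52 + 2*j²)/7 = 52/7 - 2*j²/7)
l((0 - 8)*(-87 + 69)) + a(171) = -111*1/((0 - 8)*(-87 + 69)) + (52/7 - 2/7*171²) = -111/((-8*(-18))) + (52/7 - 2/7*29241) = -111/144 + (52/7 - 58482/7) = -111*1/144 - 58430/7 = -37/48 - 58430/7 = -2804899/336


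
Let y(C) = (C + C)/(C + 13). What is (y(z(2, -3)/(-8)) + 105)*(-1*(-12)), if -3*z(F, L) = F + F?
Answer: 99564/79 ≈ 1260.3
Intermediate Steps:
z(F, L) = -2*F/3 (z(F, L) = -(F + F)/3 = -2*F/3)
y(C) = 2*C/(13 + C) (y(C) = (2*C)/(13 + C) = 2*C/(13 + C))
(y(z(2, -3)/(-8)) + 105)*(-1*(-12)) = (2*(-⅔*2/(-8))/(13 - ⅔*2/(-8)) + 105)*(-1*(-12)) = (2*(-4/3*(-⅛))/(13 - 4/3*(-⅛)) + 105)*12 = (2*(⅙)/(13 + ⅙) + 105)*12 = (2*(⅙)/(79/6) + 105)*12 = (2*(⅙)*(6/79) + 105)*12 = (2/79 + 105)*12 = (8297/79)*12 = 99564/79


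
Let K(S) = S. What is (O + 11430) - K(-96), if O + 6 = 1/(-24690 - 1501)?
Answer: 301720319/26191 ≈ 11520.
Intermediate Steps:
O = -157147/26191 (O = -6 + 1/(-24690 - 1501) = -6 + 1/(-26191) = -6 - 1/26191 = -157147/26191 ≈ -6.0000)
(O + 11430) - K(-96) = (-157147/26191 + 11430) - 1*(-96) = 299205983/26191 + 96 = 301720319/26191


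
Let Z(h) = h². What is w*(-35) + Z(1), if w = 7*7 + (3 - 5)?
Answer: -1644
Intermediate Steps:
w = 47 (w = 49 - 2 = 47)
w*(-35) + Z(1) = 47*(-35) + 1² = -1645 + 1 = -1644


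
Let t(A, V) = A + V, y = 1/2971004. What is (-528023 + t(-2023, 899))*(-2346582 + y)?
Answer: 3689056525467707069/2971004 ≈ 1.2417e+12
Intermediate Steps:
y = 1/2971004 ≈ 3.3659e-7
(-528023 + t(-2023, 899))*(-2346582 + y) = (-528023 + (-2023 + 899))*(-2346582 + 1/2971004) = (-528023 - 1124)*(-6971704508327/2971004) = -529147*(-6971704508327/2971004) = 3689056525467707069/2971004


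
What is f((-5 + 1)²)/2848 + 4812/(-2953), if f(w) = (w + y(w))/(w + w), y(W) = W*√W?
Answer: -27394387/16820288 ≈ -1.6287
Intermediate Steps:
y(W) = W^(3/2)
f(w) = (w + w^(3/2))/(2*w) (f(w) = (w + w^(3/2))/(w + w) = (w + w^(3/2))/((2*w)) = (w + w^(3/2))*(1/(2*w)) = (w + w^(3/2))/(2*w))
f((-5 + 1)²)/2848 + 4812/(-2953) = (((-5 + 1)² + ((-5 + 1)²)^(3/2))/(2*((-5 + 1)²)))/2848 + 4812/(-2953) = (((-4)² + ((-4)²)^(3/2))/(2*((-4)²)))*(1/2848) + 4812*(-1/2953) = ((½)*(16 + 16^(3/2))/16)*(1/2848) - 4812/2953 = ((½)*(1/16)*(16 + 64))*(1/2848) - 4812/2953 = ((½)*(1/16)*80)*(1/2848) - 4812/2953 = (5/2)*(1/2848) - 4812/2953 = 5/5696 - 4812/2953 = -27394387/16820288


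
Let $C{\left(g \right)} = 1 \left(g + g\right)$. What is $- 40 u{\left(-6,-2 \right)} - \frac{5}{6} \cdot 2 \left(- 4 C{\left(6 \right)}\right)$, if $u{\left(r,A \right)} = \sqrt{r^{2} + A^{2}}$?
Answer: $- 6400 \sqrt{10} \approx -20239.0$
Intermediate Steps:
$C{\left(g \right)} = 2 g$ ($C{\left(g \right)} = 1 \cdot 2 g = 2 g$)
$u{\left(r,A \right)} = \sqrt{A^{2} + r^{2}}$
$- 40 u{\left(-6,-2 \right)} - \frac{5}{6} \cdot 2 \left(- 4 C{\left(6 \right)}\right) = - 40 \sqrt{\left(-2\right)^{2} + \left(-6\right)^{2}} - \frac{5}{6} \cdot 2 \left(- 4 \cdot 2 \cdot 6\right) = - 40 \sqrt{4 + 36} \left(-5\right) \frac{1}{6} \cdot 2 \left(\left(-4\right) 12\right) = - 40 \sqrt{40} \left(- \frac{5}{6}\right) 2 \left(-48\right) = - 40 \cdot 2 \sqrt{10} \left(\left(- \frac{5}{3}\right) \left(-48\right)\right) = - 80 \sqrt{10} \cdot 80 = - 6400 \sqrt{10}$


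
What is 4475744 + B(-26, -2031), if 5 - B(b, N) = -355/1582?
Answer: 7080635273/1582 ≈ 4.4758e+6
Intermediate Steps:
B(b, N) = 8265/1582 (B(b, N) = 5 - (-355)/1582 = 5 - 1*(-355/1582) = 5 + 355/1582 = 8265/1582)
4475744 + B(-26, -2031) = 4475744 + 8265/1582 = 7080635273/1582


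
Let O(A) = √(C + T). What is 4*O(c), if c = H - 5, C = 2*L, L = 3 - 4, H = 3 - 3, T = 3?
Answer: 4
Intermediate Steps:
H = 0
L = -1
C = -2 (C = 2*(-1) = -2)
c = -5 (c = 0 - 5 = -5)
O(A) = 1 (O(A) = √(-2 + 3) = √1 = 1)
4*O(c) = 4*1 = 4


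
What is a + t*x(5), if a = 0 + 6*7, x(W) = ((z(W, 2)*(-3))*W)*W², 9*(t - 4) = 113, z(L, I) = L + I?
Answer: -130249/3 ≈ -43416.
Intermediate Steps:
z(L, I) = I + L
t = 149/9 (t = 4 + (⅑)*113 = 4 + 113/9 = 149/9 ≈ 16.556)
x(W) = W³*(-6 - 3*W) (x(W) = (((2 + W)*(-3))*W)*W² = ((-6 - 3*W)*W)*W² = (W*(-6 - 3*W))*W² = W³*(-6 - 3*W))
a = 42 (a = 0 + 42 = 42)
a + t*x(5) = 42 + 149*(3*5³*(-2 - 1*5))/9 = 42 + 149*(3*125*(-2 - 5))/9 = 42 + 149*(3*125*(-7))/9 = 42 + (149/9)*(-2625) = 42 - 130375/3 = -130249/3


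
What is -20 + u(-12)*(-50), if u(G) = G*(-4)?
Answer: -2420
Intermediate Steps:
u(G) = -4*G
-20 + u(-12)*(-50) = -20 - 4*(-12)*(-50) = -20 + 48*(-50) = -20 - 2400 = -2420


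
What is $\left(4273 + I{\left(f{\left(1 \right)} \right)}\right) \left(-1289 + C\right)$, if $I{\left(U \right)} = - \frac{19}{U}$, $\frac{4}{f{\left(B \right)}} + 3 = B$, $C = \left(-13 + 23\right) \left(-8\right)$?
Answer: $- \frac{11725485}{2} \approx -5.8627 \cdot 10^{6}$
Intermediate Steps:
$C = -80$ ($C = 10 \left(-8\right) = -80$)
$f{\left(B \right)} = \frac{4}{-3 + B}$
$\left(4273 + I{\left(f{\left(1 \right)} \right)}\right) \left(-1289 + C\right) = \left(4273 - \frac{19}{4 \frac{1}{-3 + 1}}\right) \left(-1289 - 80\right) = \left(4273 - \frac{19}{4 \frac{1}{-2}}\right) \left(-1369\right) = \left(4273 - \frac{19}{4 \left(- \frac{1}{2}\right)}\right) \left(-1369\right) = \left(4273 - \frac{19}{-2}\right) \left(-1369\right) = \left(4273 - - \frac{19}{2}\right) \left(-1369\right) = \left(4273 + \frac{19}{2}\right) \left(-1369\right) = \frac{8565}{2} \left(-1369\right) = - \frac{11725485}{2}$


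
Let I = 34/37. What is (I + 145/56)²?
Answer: 52838361/4293184 ≈ 12.307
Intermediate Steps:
I = 34/37 (I = 34*(1/37) = 34/37 ≈ 0.91892)
(I + 145/56)² = (34/37 + 145/56)² = (7269/2072)² = 52838361/4293184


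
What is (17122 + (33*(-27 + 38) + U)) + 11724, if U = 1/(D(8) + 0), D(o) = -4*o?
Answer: 934687/32 ≈ 29209.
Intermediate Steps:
U = -1/32 (U = 1/(-4*8 + 0) = 1/(-32 + 0) = 1/(-32) = -1/32 ≈ -0.031250)
(17122 + (33*(-27 + 38) + U)) + 11724 = (17122 + (33*(-27 + 38) - 1/32)) + 11724 = (17122 + (33*11 - 1/32)) + 11724 = (17122 + (363 - 1/32)) + 11724 = (17122 + 11615/32) + 11724 = 559519/32 + 11724 = 934687/32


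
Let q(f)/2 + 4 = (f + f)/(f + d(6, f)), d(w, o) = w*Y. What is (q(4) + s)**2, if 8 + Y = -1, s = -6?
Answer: 128164/625 ≈ 205.06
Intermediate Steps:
Y = -9 (Y = -8 - 1 = -9)
d(w, o) = -9*w (d(w, o) = w*(-9) = -9*w)
q(f) = -8 + 4*f/(-54 + f) (q(f) = -8 + 2*((f + f)/(f - 9*6)) = -8 + 2*((2*f)/(f - 54)) = -8 + 2*((2*f)/(-54 + f)) = -8 + 2*(2*f/(-54 + f)) = -8 + 4*f/(-54 + f))
(q(4) + s)**2 = (4*(108 - 1*4)/(-54 + 4) - 6)**2 = (4*(108 - 4)/(-50) - 6)**2 = (4*(-1/50)*104 - 6)**2 = (-208/25 - 6)**2 = (-358/25)**2 = 128164/625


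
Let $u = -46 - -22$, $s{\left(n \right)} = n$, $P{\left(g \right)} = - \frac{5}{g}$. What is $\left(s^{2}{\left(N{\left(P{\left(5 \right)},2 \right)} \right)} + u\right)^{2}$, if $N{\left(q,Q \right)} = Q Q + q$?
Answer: $225$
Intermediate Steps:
$N{\left(q,Q \right)} = q + Q^{2}$ ($N{\left(q,Q \right)} = Q^{2} + q = q + Q^{2}$)
$u = -24$ ($u = -46 + 22 = -24$)
$\left(s^{2}{\left(N{\left(P{\left(5 \right)},2 \right)} \right)} + u\right)^{2} = \left(\left(- \frac{5}{5} + 2^{2}\right)^{2} - 24\right)^{2} = \left(\left(\left(-5\right) \frac{1}{5} + 4\right)^{2} - 24\right)^{2} = \left(\left(-1 + 4\right)^{2} - 24\right)^{2} = \left(3^{2} - 24\right)^{2} = \left(9 - 24\right)^{2} = \left(-15\right)^{2} = 225$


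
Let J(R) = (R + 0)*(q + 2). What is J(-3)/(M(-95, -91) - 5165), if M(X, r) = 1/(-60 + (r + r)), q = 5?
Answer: 5082/1249931 ≈ 0.0040658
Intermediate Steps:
M(X, r) = 1/(-60 + 2*r)
J(R) = 7*R (J(R) = (R + 0)*(5 + 2) = R*7 = 7*R)
J(-3)/(M(-95, -91) - 5165) = (7*(-3))/(1/(2*(-30 - 91)) - 5165) = -21/((½)/(-121) - 5165) = -21/((½)*(-1/121) - 5165) = -21/(-1/242 - 5165) = -21/(-1249931/242) = -242/1249931*(-21) = 5082/1249931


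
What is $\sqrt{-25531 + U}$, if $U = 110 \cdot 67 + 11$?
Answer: $55 i \sqrt{6} \approx 134.72 i$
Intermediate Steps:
$U = 7381$ ($U = 7370 + 11 = 7381$)
$\sqrt{-25531 + U} = \sqrt{-25531 + 7381} = \sqrt{-18150} = 55 i \sqrt{6}$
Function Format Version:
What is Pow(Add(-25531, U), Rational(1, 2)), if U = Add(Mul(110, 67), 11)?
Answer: Mul(55, I, Pow(6, Rational(1, 2))) ≈ Mul(134.72, I)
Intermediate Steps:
U = 7381 (U = Add(7370, 11) = 7381)
Pow(Add(-25531, U), Rational(1, 2)) = Pow(Add(-25531, 7381), Rational(1, 2)) = Pow(-18150, Rational(1, 2)) = Mul(55, I, Pow(6, Rational(1, 2)))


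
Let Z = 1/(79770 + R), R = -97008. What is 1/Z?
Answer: -17238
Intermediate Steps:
Z = -1/17238 (Z = 1/(79770 - 97008) = 1/(-17238) = -1/17238 ≈ -5.8011e-5)
1/Z = 1/(-1/17238) = -17238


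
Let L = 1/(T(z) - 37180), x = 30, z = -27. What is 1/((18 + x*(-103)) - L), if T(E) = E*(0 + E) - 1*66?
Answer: -36517/112180223 ≈ -0.00032552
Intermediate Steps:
T(E) = -66 + E² (T(E) = E*E - 66 = E² - 66 = -66 + E²)
L = -1/36517 (L = 1/((-66 + (-27)²) - 37180) = 1/((-66 + 729) - 37180) = 1/(663 - 37180) = 1/(-36517) = -1/36517 ≈ -2.7384e-5)
1/((18 + x*(-103)) - L) = 1/((18 + 30*(-103)) - 1*(-1/36517)) = 1/((18 - 3090) + 1/36517) = 1/(-3072 + 1/36517) = 1/(-112180223/36517) = -36517/112180223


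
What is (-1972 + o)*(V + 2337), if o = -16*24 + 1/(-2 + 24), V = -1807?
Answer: -13735215/11 ≈ -1.2487e+6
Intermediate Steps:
o = -8447/22 (o = -384 + 1/22 = -8447/22 ≈ -383.95)
(-1972 + o)*(V + 2337) = (-1972 - 8447/22)*(-1807 + 2337) = -51831/22*530 = -13735215/11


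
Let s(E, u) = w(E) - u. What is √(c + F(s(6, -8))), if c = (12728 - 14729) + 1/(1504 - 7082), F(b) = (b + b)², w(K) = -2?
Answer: I*√57778859566/5578 ≈ 43.093*I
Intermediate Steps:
s(E, u) = -2 - u
F(b) = 4*b² (F(b) = (2*b)² = 4*b²)
c = -11161579/5578 (c = -2001 + 1/(-5578) = -2001 - 1/5578 = -11161579/5578 ≈ -2001.0)
√(c + F(s(6, -8))) = √(-11161579/5578 + 4*(-2 - 1*(-8))²) = √(-11161579/5578 + 4*(-2 + 8)²) = √(-11161579/5578 + 4*6²) = √(-11161579/5578 + 4*36) = √(-11161579/5578 + 144) = √(-10358347/5578) = I*√57778859566/5578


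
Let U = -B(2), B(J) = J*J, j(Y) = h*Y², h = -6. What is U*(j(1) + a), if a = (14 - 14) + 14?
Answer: -32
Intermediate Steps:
a = 14 (a = 0 + 14 = 14)
j(Y) = -6*Y²
B(J) = J²
U = -4 (U = -1*2² = -1*4 = -4)
U*(j(1) + a) = -4*(-6*1² + 14) = -4*(-6*1 + 14) = -4*(-6 + 14) = -4*8 = -32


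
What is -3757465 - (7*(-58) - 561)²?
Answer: -4692554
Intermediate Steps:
-3757465 - (7*(-58) - 561)² = -3757465 - (-406 - 561)² = -3757465 - 1*(-967)² = -3757465 - 1*935089 = -3757465 - 935089 = -4692554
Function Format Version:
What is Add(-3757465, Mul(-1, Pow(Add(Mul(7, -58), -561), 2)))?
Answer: -4692554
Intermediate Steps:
Add(-3757465, Mul(-1, Pow(Add(Mul(7, -58), -561), 2))) = Add(-3757465, Mul(-1, Pow(Add(-406, -561), 2))) = Add(-3757465, Mul(-1, Pow(-967, 2))) = Add(-3757465, Mul(-1, 935089)) = Add(-3757465, -935089) = -4692554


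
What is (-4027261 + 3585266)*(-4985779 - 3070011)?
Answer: 3560618901050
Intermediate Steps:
(-4027261 + 3585266)*(-4985779 - 3070011) = -441995*(-8055790) = 3560618901050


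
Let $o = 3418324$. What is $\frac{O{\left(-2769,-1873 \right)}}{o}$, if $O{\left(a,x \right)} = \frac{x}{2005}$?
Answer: $- \frac{1873}{6853739620} \approx -2.7328 \cdot 10^{-7}$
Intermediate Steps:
$O{\left(a,x \right)} = \frac{x}{2005}$ ($O{\left(a,x \right)} = x \frac{1}{2005} = \frac{x}{2005}$)
$\frac{O{\left(-2769,-1873 \right)}}{o} = \frac{\frac{1}{2005} \left(-1873\right)}{3418324} = \left(- \frac{1873}{2005}\right) \frac{1}{3418324} = - \frac{1873}{6853739620}$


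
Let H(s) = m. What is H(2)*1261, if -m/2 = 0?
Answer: 0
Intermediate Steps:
m = 0 (m = -2*0 = 0)
H(s) = 0
H(2)*1261 = 0*1261 = 0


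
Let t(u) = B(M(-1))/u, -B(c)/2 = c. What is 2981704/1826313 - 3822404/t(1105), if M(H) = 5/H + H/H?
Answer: -1928475308706457/3652626 ≈ -5.2797e+8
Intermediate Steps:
M(H) = 1 + 5/H (M(H) = 5/H + 1 = 1 + 5/H)
B(c) = -2*c
t(u) = 8/u (t(u) = (-2*(5 - 1)/(-1))/u = (-(-2)*4)/u = (-2*(-4))/u = 8/u)
2981704/1826313 - 3822404/t(1105) = 2981704/1826313 - 3822404/(8/1105) = 2981704*(1/1826313) - 3822404/(8*(1/1105)) = 2981704/1826313 - 3822404/8/1105 = 2981704/1826313 - 3822404*1105/8 = 2981704/1826313 - 1055939105/2 = -1928475308706457/3652626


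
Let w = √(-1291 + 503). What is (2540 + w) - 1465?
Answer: 1075 + 2*I*√197 ≈ 1075.0 + 28.071*I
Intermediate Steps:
w = 2*I*√197 (w = √(-788) = 2*I*√197 ≈ 28.071*I)
(2540 + w) - 1465 = (2540 + 2*I*√197) - 1465 = 1075 + 2*I*√197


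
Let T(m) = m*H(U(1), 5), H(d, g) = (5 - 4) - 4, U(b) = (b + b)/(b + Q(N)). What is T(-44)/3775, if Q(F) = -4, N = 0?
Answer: 132/3775 ≈ 0.034967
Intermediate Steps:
U(b) = 2*b/(-4 + b) (U(b) = (b + b)/(b - 4) = (2*b)/(-4 + b) = 2*b/(-4 + b))
H(d, g) = -3 (H(d, g) = 1 - 4 = -3)
T(m) = -3*m (T(m) = m*(-3) = -3*m)
T(-44)/3775 = -3*(-44)/3775 = 132*(1/3775) = 132/3775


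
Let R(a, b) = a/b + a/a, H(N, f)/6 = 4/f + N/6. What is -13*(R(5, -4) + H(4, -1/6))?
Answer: 7293/4 ≈ 1823.3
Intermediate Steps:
H(N, f) = N + 24/f (H(N, f) = 6*(4/f + N/6) = N + 24/f)
R(a, b) = 1 + a/b (R(a, b) = a/b + 1 = 1 + a/b)
-13*(R(5, -4) + H(4, -1/6)) = -13*((5 - 4)/(-4) + (4 + 24/((-1/6)))) = -13*(-¼*1 + (4 + 24/((-1*⅙)))) = -13*(-¼ + (4 + 24/(-⅙))) = -13*(-¼ + (4 + 24*(-6))) = -13*(-¼ + (4 - 144)) = -13*(-¼ - 140) = -13*(-561/4) = 7293/4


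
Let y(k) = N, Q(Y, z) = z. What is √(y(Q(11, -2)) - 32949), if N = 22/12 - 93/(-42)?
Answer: 2*I*√3632181/21 ≈ 181.51*I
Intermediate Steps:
N = 85/21 (N = 22*(1/12) - 93*(-1/42) = 11/6 + 31/14 = 85/21 ≈ 4.0476)
y(k) = 85/21
√(y(Q(11, -2)) - 32949) = √(85/21 - 32949) = √(-691844/21) = 2*I*√3632181/21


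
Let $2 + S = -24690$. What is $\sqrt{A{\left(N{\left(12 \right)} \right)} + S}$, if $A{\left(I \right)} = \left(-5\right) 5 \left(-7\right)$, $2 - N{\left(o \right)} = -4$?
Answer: $i \sqrt{24517} \approx 156.58 i$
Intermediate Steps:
$N{\left(o \right)} = 6$ ($N{\left(o \right)} = 2 - -4 = 2 + 4 = 6$)
$S = -24692$ ($S = -2 - 24690 = -24692$)
$A{\left(I \right)} = 175$ ($A{\left(I \right)} = \left(-25\right) \left(-7\right) = 175$)
$\sqrt{A{\left(N{\left(12 \right)} \right)} + S} = \sqrt{175 - 24692} = \sqrt{-24517} = i \sqrt{24517}$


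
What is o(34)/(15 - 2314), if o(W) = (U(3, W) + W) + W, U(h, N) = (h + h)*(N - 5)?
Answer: -2/19 ≈ -0.10526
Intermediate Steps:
U(h, N) = 2*h*(-5 + N) (U(h, N) = (2*h)*(-5 + N) = 2*h*(-5 + N))
o(W) = -30 + 8*W (o(W) = (2*3*(-5 + W) + W) + W = ((-30 + 6*W) + W) + W = (-30 + 7*W) + W = -30 + 8*W)
o(34)/(15 - 2314) = (-30 + 8*34)/(15 - 2314) = (-30 + 272)/(-2299) = 242*(-1/2299) = -2/19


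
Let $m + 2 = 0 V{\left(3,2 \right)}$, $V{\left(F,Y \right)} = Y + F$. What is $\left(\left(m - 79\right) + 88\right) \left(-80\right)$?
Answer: $-560$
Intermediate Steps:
$V{\left(F,Y \right)} = F + Y$
$m = -2$ ($m = -2 + 0 \left(3 + 2\right) = -2 + 0 \cdot 5 = -2 + 0 = -2$)
$\left(\left(m - 79\right) + 88\right) \left(-80\right) = \left(\left(-2 - 79\right) + 88\right) \left(-80\right) = \left(-81 + 88\right) \left(-80\right) = 7 \left(-80\right) = -560$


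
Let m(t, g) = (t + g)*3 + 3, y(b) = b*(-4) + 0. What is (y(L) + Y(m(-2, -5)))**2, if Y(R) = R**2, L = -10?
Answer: 132496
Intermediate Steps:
y(b) = -4*b (y(b) = -4*b + 0 = -4*b)
m(t, g) = 3 + 3*g + 3*t (m(t, g) = (g + t)*3 + 3 = (3*g + 3*t) + 3 = 3 + 3*g + 3*t)
(y(L) + Y(m(-2, -5)))**2 = (-4*(-10) + (3 + 3*(-5) + 3*(-2))**2)**2 = (40 + (3 - 15 - 6)**2)**2 = (40 + (-18)**2)**2 = (40 + 324)**2 = 364**2 = 132496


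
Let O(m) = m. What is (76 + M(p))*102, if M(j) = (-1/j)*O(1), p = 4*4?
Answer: 61965/8 ≈ 7745.6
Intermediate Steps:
p = 16
M(j) = -1/j (M(j) = -1/j*1 = -1/j)
(76 + M(p))*102 = (76 - 1/16)*102 = (1215/16)*102 = 61965/8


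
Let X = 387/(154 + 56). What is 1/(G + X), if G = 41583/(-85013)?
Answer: 5950910/8055867 ≈ 0.73870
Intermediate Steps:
X = 129/70 (X = 387/210 = 387*(1/210) = 129/70 ≈ 1.8429)
G = -41583/85013 (G = 41583*(-1/85013) = -41583/85013 ≈ -0.48914)
1/(G + X) = 1/(-41583/85013 + 129/70) = 1/(8055867/5950910) = 5950910/8055867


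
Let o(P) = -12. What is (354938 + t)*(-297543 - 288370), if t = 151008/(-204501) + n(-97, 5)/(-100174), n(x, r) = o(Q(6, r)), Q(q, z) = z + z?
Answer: -64549256565284873676/310389139 ≈ -2.0796e+11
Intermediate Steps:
Q(q, z) = 2*z
n(x, r) = -12
t = -229160930/310389139 (t = 151008/(-204501) - 12/(-100174) = 151008*(-1/204501) - 12*(-1/100174) = -4576/6197 + 6/50087 = -229160930/310389139 ≈ -0.73830)
(354938 + t)*(-297543 - 288370) = (354938 - 229160930/310389139)*(-297543 - 288370) = (110168671057452/310389139)*(-585913) = -64549256565284873676/310389139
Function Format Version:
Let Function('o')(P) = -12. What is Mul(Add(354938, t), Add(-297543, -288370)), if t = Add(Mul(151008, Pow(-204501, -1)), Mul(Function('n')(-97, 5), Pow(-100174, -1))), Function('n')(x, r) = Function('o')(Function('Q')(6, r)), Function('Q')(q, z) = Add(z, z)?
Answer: Rational(-64549256565284873676, 310389139) ≈ -2.0796e+11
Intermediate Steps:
Function('Q')(q, z) = Mul(2, z)
Function('n')(x, r) = -12
t = Rational(-229160930, 310389139) (t = Add(Mul(151008, Pow(-204501, -1)), Mul(-12, Pow(-100174, -1))) = Add(Mul(151008, Rational(-1, 204501)), Mul(-12, Rational(-1, 100174))) = Add(Rational(-4576, 6197), Rational(6, 50087)) = Rational(-229160930, 310389139) ≈ -0.73830)
Mul(Add(354938, t), Add(-297543, -288370)) = Mul(Add(354938, Rational(-229160930, 310389139)), Add(-297543, -288370)) = Mul(Rational(110168671057452, 310389139), -585913) = Rational(-64549256565284873676, 310389139)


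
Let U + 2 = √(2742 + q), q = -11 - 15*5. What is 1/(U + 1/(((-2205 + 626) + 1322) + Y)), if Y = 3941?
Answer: 27140028/35992576847 + 54287424*√166/35992576847 ≈ 0.020187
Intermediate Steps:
q = -86 (q = -11 - 75 = -86)
U = -2 + 4*√166 (U = -2 + √(2742 - 86) = -2 + √2656 = -2 + 4*√166 ≈ 49.536)
1/(U + 1/(((-2205 + 626) + 1322) + Y)) = 1/((-2 + 4*√166) + 1/(((-2205 + 626) + 1322) + 3941)) = 1/((-2 + 4*√166) + 1/((-1579 + 1322) + 3941)) = 1/((-2 + 4*√166) + 1/(-257 + 3941)) = 1/((-2 + 4*√166) + 1/3684) = 1/(-7367/3684 + 4*√166)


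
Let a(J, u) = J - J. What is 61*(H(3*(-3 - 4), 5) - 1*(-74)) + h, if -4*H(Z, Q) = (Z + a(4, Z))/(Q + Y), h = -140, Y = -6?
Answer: 16215/4 ≈ 4053.8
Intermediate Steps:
a(J, u) = 0
H(Z, Q) = -Z/(4*(-6 + Q)) (H(Z, Q) = -(Z + 0)/(4*(Q - 6)) = -Z/(4*(-6 + Q)))
61*(H(3*(-3 - 4), 5) - 1*(-74)) + h = 61*(-3*(-3 - 4)/(-24 + 4*5) - 1*(-74)) - 140 = 61*(-3*(-7)/(-24 + 20) + 74) - 140 = 61*(-1*(-21)/(-4) + 74) - 140 = 61*(-1*(-21)*(-¼) + 74) - 140 = 61*(-21/4 + 74) - 140 = 61*(275/4) - 140 = 16775/4 - 140 = 16215/4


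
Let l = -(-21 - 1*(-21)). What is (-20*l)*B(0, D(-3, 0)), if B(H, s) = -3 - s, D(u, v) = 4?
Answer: 0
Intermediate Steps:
l = 0 (l = -(-21 + 21) = -1*0 = 0)
(-20*l)*B(0, D(-3, 0)) = (-20*0)*(-3 - 1*4) = 0*(-3 - 4) = 0*(-7) = 0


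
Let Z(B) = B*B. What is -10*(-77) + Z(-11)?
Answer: 891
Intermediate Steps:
Z(B) = B²
-10*(-77) + Z(-11) = -10*(-77) + (-11)² = 770 + 121 = 891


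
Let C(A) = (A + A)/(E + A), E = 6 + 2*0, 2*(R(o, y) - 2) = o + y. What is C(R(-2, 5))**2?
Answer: 196/361 ≈ 0.54294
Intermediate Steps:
R(o, y) = 2 + o/2 + y/2 (R(o, y) = 2 + (o + y)/2 = 2 + (o/2 + y/2) = 2 + o/2 + y/2)
E = 6 (E = 6 + 0 = 6)
C(A) = 2*A/(6 + A) (C(A) = (A + A)/(6 + A) = (2*A)/(6 + A) = 2*A/(6 + A))
C(R(-2, 5))**2 = (2*(2 + (1/2)*(-2) + (1/2)*5)/(6 + (2 + (1/2)*(-2) + (1/2)*5)))**2 = (2*(2 - 1 + 5/2)/(6 + (2 - 1 + 5/2)))**2 = (2*(7/2)/(6 + 7/2))**2 = (2*(7/2)/(19/2))**2 = (2*(7/2)*(2/19))**2 = (14/19)**2 = 196/361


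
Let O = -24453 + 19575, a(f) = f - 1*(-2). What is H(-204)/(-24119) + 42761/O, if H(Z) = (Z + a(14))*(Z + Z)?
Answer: -5186401/434142 ≈ -11.946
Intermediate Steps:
a(f) = 2 + f (a(f) = f + 2 = 2 + f)
O = -4878
H(Z) = 2*Z*(16 + Z) (H(Z) = (Z + (2 + 14))*(Z + Z) = (Z + 16)*(2*Z) = (16 + Z)*(2*Z) = 2*Z*(16 + Z))
H(-204)/(-24119) + 42761/O = (2*(-204)*(16 - 204))/(-24119) + 42761/(-4878) = (2*(-204)*(-188))*(-1/24119) + 42761*(-1/4878) = 76704*(-1/24119) - 42761/4878 = -76704/24119 - 42761/4878 = -5186401/434142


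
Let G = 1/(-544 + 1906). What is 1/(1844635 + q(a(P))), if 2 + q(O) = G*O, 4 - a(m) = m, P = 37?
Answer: 454/837463371 ≈ 5.4211e-7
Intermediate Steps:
G = 1/1362 ≈ 0.00073421
a(m) = 4 - m
q(O) = -2 + O/1362
1/(1844635 + q(a(P))) = 1/(1844635 + (-2 + (4 - 1*37)/1362)) = 1/(1844635 + (-2 + (4 - 37)/1362)) = 1/(1844635 + (-2 + (1/1362)*(-33))) = 1/(1844635 + (-2 - 11/454)) = 1/(1844635 - 919/454) = 1/(837463371/454) = 454/837463371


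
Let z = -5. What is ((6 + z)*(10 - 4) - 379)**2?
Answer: 139129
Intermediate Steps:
((6 + z)*(10 - 4) - 379)**2 = ((6 - 5)*(10 - 4) - 379)**2 = (1*6 - 379)**2 = (6 - 379)**2 = (-373)**2 = 139129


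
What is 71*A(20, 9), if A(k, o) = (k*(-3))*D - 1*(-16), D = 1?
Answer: -3124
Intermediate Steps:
A(k, o) = 16 - 3*k (A(k, o) = (k*(-3))*1 - 1*(-16) = -3*k*1 + 16 = -3*k + 16 = 16 - 3*k)
71*A(20, 9) = 71*(16 - 3*20) = 71*(16 - 60) = 71*(-44) = -3124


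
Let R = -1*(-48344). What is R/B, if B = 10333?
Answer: 48344/10333 ≈ 4.6786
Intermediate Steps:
R = 48344
R/B = 48344/10333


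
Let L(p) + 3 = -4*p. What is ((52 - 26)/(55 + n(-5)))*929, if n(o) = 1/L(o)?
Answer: 15793/36 ≈ 438.69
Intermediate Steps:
L(p) = -3 - 4*p
n(o) = 1/(-3 - 4*o)
((52 - 26)/(55 + n(-5)))*929 = ((52 - 26)/(55 - 1/(3 + 4*(-5))))*929 = (26/(55 - 1/(3 - 20)))*929 = (26/(55 - 1/(-17)))*929 = (26/(55 - 1*(-1/17)))*929 = (26/(55 + 1/17))*929 = (26/(936/17))*929 = (26*(17/936))*929 = (17/36)*929 = 15793/36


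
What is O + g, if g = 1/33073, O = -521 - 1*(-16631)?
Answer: 532806031/33073 ≈ 16110.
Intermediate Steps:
O = 16110 (O = -521 + 16631 = 16110)
g = 1/33073 ≈ 3.0236e-5
O + g = 16110 + 1/33073 = 532806031/33073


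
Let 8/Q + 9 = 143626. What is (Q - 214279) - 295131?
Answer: -73159935962/143617 ≈ -5.0941e+5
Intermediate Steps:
Q = 8/143617 (Q = 8/(-9 + 143626) = 8/143617 ≈ 5.5704e-5)
(Q - 214279) - 295131 = (8/143617 - 214279) - 295131 = -30774107135/143617 - 295131 = -73159935962/143617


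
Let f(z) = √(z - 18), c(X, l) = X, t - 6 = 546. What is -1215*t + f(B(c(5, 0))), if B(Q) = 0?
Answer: -670680 + 3*I*√2 ≈ -6.7068e+5 + 4.2426*I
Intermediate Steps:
t = 552 (t = 6 + 546 = 552)
f(z) = √(-18 + z)
-1215*t + f(B(c(5, 0))) = -1215*552 + √(-18 + 0) = -670680 + √(-18) = -670680 + 3*I*√2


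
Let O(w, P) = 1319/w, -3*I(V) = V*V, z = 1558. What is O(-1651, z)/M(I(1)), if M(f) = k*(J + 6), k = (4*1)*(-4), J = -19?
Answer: -1319/343408 ≈ -0.0038409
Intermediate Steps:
I(V) = -V²/3 (I(V) = -V*V/3 = -V²/3)
k = -16 (k = 4*(-4) = -16)
M(f) = 208 (M(f) = -16*(-19 + 6) = -16*(-13) = 208)
O(-1651, z)/M(I(1)) = (1319/(-1651))/208 = (1319*(-1/1651))*(1/208) = -1319/1651*1/208 = -1319/343408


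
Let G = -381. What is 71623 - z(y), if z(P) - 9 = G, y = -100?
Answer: 71995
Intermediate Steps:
z(P) = -372 (z(P) = 9 - 381 = -372)
71623 - z(y) = 71623 - 1*(-372) = 71623 + 372 = 71995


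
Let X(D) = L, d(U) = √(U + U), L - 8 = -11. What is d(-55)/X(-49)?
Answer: -I*√110/3 ≈ -3.496*I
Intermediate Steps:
L = -3 (L = 8 - 11 = -3)
d(U) = √2*√U (d(U) = √(2*U) = √2*√U)
X(D) = -3
d(-55)/X(-49) = (√2*√(-55))/(-3) = (√2*(I*√55))*(-⅓) = (I*√110)*(-⅓) = -I*√110/3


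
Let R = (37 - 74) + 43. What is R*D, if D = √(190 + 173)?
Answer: 66*√3 ≈ 114.32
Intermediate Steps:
D = 11*√3 (D = √363 = 11*√3 ≈ 19.053)
R = 6 (R = -37 + 43 = 6)
R*D = 6*(11*√3) = 66*√3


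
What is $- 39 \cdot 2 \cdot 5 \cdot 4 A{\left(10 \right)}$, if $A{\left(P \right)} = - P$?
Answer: $15600$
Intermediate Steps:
$- 39 \cdot 2 \cdot 5 \cdot 4 A{\left(10 \right)} = - 39 \cdot 2 \cdot 5 \cdot 4 \left(\left(-1\right) 10\right) = - 39 \cdot 10 \cdot 4 \left(-10\right) = \left(-39\right) 40 \left(-10\right) = \left(-1560\right) \left(-10\right) = 15600$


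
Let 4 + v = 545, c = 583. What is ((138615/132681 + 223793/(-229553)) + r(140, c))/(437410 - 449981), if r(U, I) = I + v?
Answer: -11412051960198/127626329915201 ≈ -0.089418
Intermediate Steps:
v = 541 (v = -4 + 545 = 541)
r(U, I) = 541 + I (r(U, I) = I + 541 = 541 + I)
((138615/132681 + 223793/(-229553)) + r(140, c))/(437410 - 449981) = ((138615/132681 + 223793/(-229553)) + (541 + 583))/(437410 - 449981) = ((138615*(1/132681) + 223793*(-1/229553)) + 1124)/(-12571) = ((46205/44227 - 223793/229553) + 1124)*(-1/12571) = (708803354/10152440531 + 1124)*(-1/12571) = (11412051960198/10152440531)*(-1/12571) = -11412051960198/127626329915201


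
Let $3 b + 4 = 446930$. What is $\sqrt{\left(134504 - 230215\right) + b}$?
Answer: $\frac{\sqrt{479379}}{3} \approx 230.79$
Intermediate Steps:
$b = \frac{446926}{3}$ ($b = - \frac{4}{3} + \frac{1}{3} \cdot 446930 = - \frac{4}{3} + \frac{446930}{3} = \frac{446926}{3} \approx 1.4898 \cdot 10^{5}$)
$\sqrt{\left(134504 - 230215\right) + b} = \sqrt{\left(134504 - 230215\right) + \frac{446926}{3}} = \sqrt{-95711 + \frac{446926}{3}} = \sqrt{\frac{159793}{3}} = \frac{\sqrt{479379}}{3}$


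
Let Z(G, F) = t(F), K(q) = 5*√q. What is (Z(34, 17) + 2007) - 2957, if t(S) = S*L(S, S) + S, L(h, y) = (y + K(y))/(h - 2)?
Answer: -13706/15 + 17*√17/3 ≈ -890.37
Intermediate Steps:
L(h, y) = (y + 5*√y)/(-2 + h) (L(h, y) = (y + 5*√y)/(h - 2) = (y + 5*√y)/(-2 + h))
t(S) = S + S*(S + 5*√S)/(-2 + S) (t(S) = S*((S + 5*√S)/(-2 + S)) + S = S*(S + 5*√S)/(-2 + S) + S = S + S*(S + 5*√S)/(-2 + S))
Z(G, F) = F*(-2 + 2*F + 5*√F)/(-2 + F)
(Z(34, 17) + 2007) - 2957 = (17*(-2 + 2*17 + 5*√17)/(-2 + 17) + 2007) - 2957 = (17*(-2 + 34 + 5*√17)/15 + 2007) - 2957 = (17*(1/15)*(32 + 5*√17) + 2007) - 2957 = ((544/15 + 17*√17/3) + 2007) - 2957 = (30649/15 + 17*√17/3) - 2957 = -13706/15 + 17*√17/3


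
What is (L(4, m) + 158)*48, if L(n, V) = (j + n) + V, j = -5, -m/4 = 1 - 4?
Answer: 8112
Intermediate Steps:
m = 12 (m = -4*(1 - 4) = -4*(-3) = 12)
L(n, V) = -5 + V + n (L(n, V) = (-5 + n) + V = -5 + V + n)
(L(4, m) + 158)*48 = ((-5 + 12 + 4) + 158)*48 = (11 + 158)*48 = 169*48 = 8112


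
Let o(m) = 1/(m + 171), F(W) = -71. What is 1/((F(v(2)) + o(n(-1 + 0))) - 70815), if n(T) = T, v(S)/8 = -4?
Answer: -170/12050619 ≈ -1.4107e-5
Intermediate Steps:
v(S) = -32 (v(S) = 8*(-4) = -32)
o(m) = 1/(171 + m)
1/((F(v(2)) + o(n(-1 + 0))) - 70815) = 1/((-71 + 1/(171 + (-1 + 0))) - 70815) = 1/((-71 + 1/(171 - 1)) - 70815) = 1/((-71 + 1/170) - 70815) = 1/(-12069/170 - 70815) = 1/(-12050619/170) = -170/12050619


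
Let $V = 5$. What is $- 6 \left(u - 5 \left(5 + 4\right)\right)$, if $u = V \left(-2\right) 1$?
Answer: $330$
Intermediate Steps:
$u = -10$ ($u = 5 \left(-2\right) 1 = \left(-10\right) 1 = -10$)
$- 6 \left(u - 5 \left(5 + 4\right)\right) = - 6 \left(-10 - 5 \left(5 + 4\right)\right) = - 6 \left(-10 - 45\right) = \left(-6\right) \left(-55\right) = 330$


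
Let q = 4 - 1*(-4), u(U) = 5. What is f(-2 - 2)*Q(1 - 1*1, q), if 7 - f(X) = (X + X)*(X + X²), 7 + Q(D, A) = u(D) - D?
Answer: -206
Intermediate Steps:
q = 8 (q = 4 + 4 = 8)
Q(D, A) = -2 - D (Q(D, A) = -7 + (5 - D) = -2 - D)
f(X) = 7 - 2*X*(X + X²) (f(X) = 7 - (X + X)*(X + X²) = 7 - 2*X*(X + X²))
f(-2 - 2)*Q(1 - 1*1, q) = (7 - 2*(-2 - 2)² - 2*(-2 - 2)³)*(-2 - (1 - 1*1)) = (7 - 2*(-4)² - 2*(-4)³)*(-2 - (1 - 1)) = (7 - 2*16 - 2*(-64))*(-2 - 1*0) = (7 - 32 + 128)*(-2 + 0) = 103*(-2) = -206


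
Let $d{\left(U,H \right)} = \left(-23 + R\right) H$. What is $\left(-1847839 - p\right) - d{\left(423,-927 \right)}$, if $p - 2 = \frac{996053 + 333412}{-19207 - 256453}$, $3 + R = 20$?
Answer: $- \frac{102181548303}{55132} \approx -1.8534 \cdot 10^{6}$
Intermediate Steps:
$R = 17$ ($R = -3 + 20 = 17$)
$d{\left(U,H \right)} = - 6 H$ ($d{\left(U,H \right)} = \left(-23 + 17\right) H = - 6 H$)
$p = - \frac{155629}{55132}$ ($p = 2 + \frac{996053 + 333412}{-19207 - 256453} = 2 + \frac{1329465}{-275660} = 2 + 1329465 \left(- \frac{1}{275660}\right) = 2 - \frac{265893}{55132} = - \frac{155629}{55132} \approx -2.8228$)
$\left(-1847839 - p\right) - d{\left(423,-927 \right)} = \left(-1847839 - - \frac{155629}{55132}\right) - \left(-6\right) \left(-927\right) = \left(-1847839 + \frac{155629}{55132}\right) - 5562 = - \frac{101874904119}{55132} - 5562 = - \frac{102181548303}{55132}$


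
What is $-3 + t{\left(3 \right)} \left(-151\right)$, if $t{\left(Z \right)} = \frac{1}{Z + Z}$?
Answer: $- \frac{169}{6} \approx -28.167$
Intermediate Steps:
$t{\left(Z \right)} = \frac{1}{2 Z}$
$-3 + t{\left(3 \right)} \left(-151\right) = -3 + \frac{1}{2 \cdot 3} \left(-151\right) = -3 + \frac{1}{2} \cdot \frac{1}{3} \left(-151\right) = -3 + \frac{1}{6} \left(-151\right) = -3 - \frac{151}{6} = - \frac{169}{6}$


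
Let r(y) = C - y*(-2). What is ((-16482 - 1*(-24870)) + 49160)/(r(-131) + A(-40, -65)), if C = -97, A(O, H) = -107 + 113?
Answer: -57548/353 ≈ -163.03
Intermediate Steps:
A(O, H) = 6
r(y) = -97 + 2*y (r(y) = -97 - y*(-2) = -97 - (-2)*y = -97 + 2*y)
((-16482 - 1*(-24870)) + 49160)/(r(-131) + A(-40, -65)) = ((-16482 - 1*(-24870)) + 49160)/((-97 + 2*(-131)) + 6) = ((-16482 + 24870) + 49160)/((-97 - 262) + 6) = (8388 + 49160)/(-359 + 6) = 57548/(-353) = 57548*(-1/353) = -57548/353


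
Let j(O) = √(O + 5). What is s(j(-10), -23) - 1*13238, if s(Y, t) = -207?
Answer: -13445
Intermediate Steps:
j(O) = √(5 + O)
s(j(-10), -23) - 1*13238 = -207 - 1*13238 = -207 - 13238 = -13445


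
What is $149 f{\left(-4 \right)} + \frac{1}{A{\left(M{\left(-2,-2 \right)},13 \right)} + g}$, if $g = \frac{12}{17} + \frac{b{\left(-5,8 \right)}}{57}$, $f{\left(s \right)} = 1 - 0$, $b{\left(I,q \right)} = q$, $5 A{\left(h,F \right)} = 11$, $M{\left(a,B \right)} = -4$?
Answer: $\frac{2203936}{14759} \approx 149.33$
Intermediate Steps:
$A{\left(h,F \right)} = \frac{11}{5}$ ($A{\left(h,F \right)} = \frac{1}{5} \cdot 11 = \frac{11}{5}$)
$f{\left(s \right)} = 1$ ($f{\left(s \right)} = 1 + 0 = 1$)
$g = \frac{820}{969}$ ($g = \frac{12}{17} + \frac{8}{57} = \frac{820}{969} \approx 0.84623$)
$149 f{\left(-4 \right)} + \frac{1}{A{\left(M{\left(-2,-2 \right)},13 \right)} + g} = 149 \cdot 1 + \frac{1}{\frac{11}{5} + \frac{820}{969}} = 149 + \frac{1}{\frac{14759}{4845}} = 149 + \frac{4845}{14759} = \frac{2203936}{14759}$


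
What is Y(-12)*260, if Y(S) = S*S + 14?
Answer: 41080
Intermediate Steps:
Y(S) = 14 + S² (Y(S) = S² + 14 = 14 + S²)
Y(-12)*260 = (14 + (-12)²)*260 = (14 + 144)*260 = 158*260 = 41080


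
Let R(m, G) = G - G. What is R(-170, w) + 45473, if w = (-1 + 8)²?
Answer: 45473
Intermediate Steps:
w = 49 (w = 7² = 49)
R(m, G) = 0
R(-170, w) + 45473 = 0 + 45473 = 45473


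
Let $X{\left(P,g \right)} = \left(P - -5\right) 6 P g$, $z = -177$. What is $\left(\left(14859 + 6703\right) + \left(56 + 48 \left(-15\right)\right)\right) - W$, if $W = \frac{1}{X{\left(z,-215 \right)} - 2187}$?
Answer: $\frac{820767842407}{39274947} \approx 20898.0$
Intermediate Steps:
$X{\left(P,g \right)} = P g \left(30 + 6 P\right)$ ($X{\left(P,g \right)} = \left(P + 5\right) 6 P g = \left(5 + P\right) 6 P g = \left(30 + 6 P\right) P g = P g \left(30 + 6 P\right)$)
$W = - \frac{1}{39274947}$ ($W = \frac{1}{6 \left(-177\right) \left(-215\right) \left(5 - 177\right) - 2187} = \frac{1}{6 \left(-177\right) \left(-215\right) \left(-172\right) - 2187} = \frac{1}{-39272760 - 2187} = \frac{1}{-39274947} = - \frac{1}{39274947} \approx -2.5462 \cdot 10^{-8}$)
$\left(\left(14859 + 6703\right) + \left(56 + 48 \left(-15\right)\right)\right) - W = \left(\left(14859 + 6703\right) + \left(56 + 48 \left(-15\right)\right)\right) - - \frac{1}{39274947} = \left(21562 + \left(56 - 720\right)\right) + \frac{1}{39274947} = \left(21562 - 664\right) + \frac{1}{39274947} = 20898 + \frac{1}{39274947} = \frac{820767842407}{39274947}$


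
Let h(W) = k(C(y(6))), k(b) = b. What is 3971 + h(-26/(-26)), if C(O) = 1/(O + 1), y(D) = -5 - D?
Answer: 39709/10 ≈ 3970.9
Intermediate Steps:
C(O) = 1/(1 + O)
h(W) = -1/10 (h(W) = 1/(1 + (-5 - 1*6)) = 1/(1 + (-5 - 6)) = 1/(1 - 11) = 1/(-10) = -1/10)
3971 + h(-26/(-26)) = 3971 - 1/10 = 39709/10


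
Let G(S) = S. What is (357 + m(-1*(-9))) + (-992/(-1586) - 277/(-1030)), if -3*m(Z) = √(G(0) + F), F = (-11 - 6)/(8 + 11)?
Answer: 292324571/816790 - I*√323/57 ≈ 357.89 - 0.3153*I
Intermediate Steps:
F = -17/19 ≈ -0.89474
m(Z) = -I*√323/57 (m(Z) = -√(0 - 17/19)/3 = -I*√323/57)
(357 + m(-1*(-9))) + (-992/(-1586) - 277/(-1030)) = (357 - I*√323/57) + (-992/(-1586) - 277/(-1030)) = (357 - I*√323/57) + (-992*(-1/1586) - 277*(-1/1030)) = (357 - I*√323/57) + (496/793 + 277/1030) = (357 - I*√323/57) + 730541/816790 = 292324571/816790 - I*√323/57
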